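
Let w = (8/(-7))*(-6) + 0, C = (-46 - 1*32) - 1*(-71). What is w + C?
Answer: -⅐ ≈ -0.14286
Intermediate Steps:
C = -7 (C = (-46 - 32) + 71 = -78 + 71 = -7)
w = 48/7 (w = (8*(-⅐))*(-6) + 0 = -8/7*(-6) + 0 = 48/7 + 0 = 48/7 ≈ 6.8571)
w + C = 48/7 - 7 = -⅐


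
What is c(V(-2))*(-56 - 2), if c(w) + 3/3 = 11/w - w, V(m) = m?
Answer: 261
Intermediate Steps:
c(w) = -1 - w + 11/w (c(w) = -1 + (11/w - w) = -1 + (-w + 11/w) = -1 - w + 11/w)
c(V(-2))*(-56 - 2) = (-1 - 1*(-2) + 11/(-2))*(-56 - 2) = (-1 + 2 + 11*(-½))*(-58) = (-1 + 2 - 11/2)*(-58) = -9/2*(-58) = 261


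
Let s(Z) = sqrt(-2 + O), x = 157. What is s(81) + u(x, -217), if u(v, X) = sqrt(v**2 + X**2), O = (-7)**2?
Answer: sqrt(47) + sqrt(71738) ≈ 274.70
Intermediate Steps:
O = 49
s(Z) = sqrt(47) (s(Z) = sqrt(-2 + 49) = sqrt(47))
u(v, X) = sqrt(X**2 + v**2)
s(81) + u(x, -217) = sqrt(47) + sqrt((-217)**2 + 157**2) = sqrt(47) + sqrt(47089 + 24649) = sqrt(47) + sqrt(71738)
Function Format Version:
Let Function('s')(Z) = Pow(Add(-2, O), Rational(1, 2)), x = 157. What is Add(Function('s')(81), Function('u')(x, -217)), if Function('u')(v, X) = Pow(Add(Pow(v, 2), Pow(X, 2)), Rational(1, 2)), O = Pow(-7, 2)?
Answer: Add(Pow(47, Rational(1, 2)), Pow(71738, Rational(1, 2))) ≈ 274.70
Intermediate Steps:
O = 49
Function('s')(Z) = Pow(47, Rational(1, 2)) (Function('s')(Z) = Pow(Add(-2, 49), Rational(1, 2)) = Pow(47, Rational(1, 2)))
Function('u')(v, X) = Pow(Add(Pow(X, 2), Pow(v, 2)), Rational(1, 2))
Add(Function('s')(81), Function('u')(x, -217)) = Add(Pow(47, Rational(1, 2)), Pow(Add(Pow(-217, 2), Pow(157, 2)), Rational(1, 2))) = Add(Pow(47, Rational(1, 2)), Pow(Add(47089, 24649), Rational(1, 2))) = Add(Pow(47, Rational(1, 2)), Pow(71738, Rational(1, 2)))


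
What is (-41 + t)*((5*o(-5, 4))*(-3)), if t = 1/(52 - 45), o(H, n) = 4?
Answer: 17160/7 ≈ 2451.4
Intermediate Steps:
t = ⅐ (t = 1/7 = ⅐ ≈ 0.14286)
(-41 + t)*((5*o(-5, 4))*(-3)) = (-41 + ⅐)*((5*4)*(-3)) = -5720*(-3)/7 = -286/7*(-60) = 17160/7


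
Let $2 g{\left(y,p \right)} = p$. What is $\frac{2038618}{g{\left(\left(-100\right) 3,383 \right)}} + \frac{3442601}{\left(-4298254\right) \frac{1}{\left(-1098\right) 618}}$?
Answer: $\frac{456111305573578}{823115641} \approx 5.5413 \cdot 10^{5}$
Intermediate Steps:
$g{\left(y,p \right)} = \frac{p}{2}$
$\frac{2038618}{g{\left(\left(-100\right) 3,383 \right)}} + \frac{3442601}{\left(-4298254\right) \frac{1}{\left(-1098\right) 618}} = \frac{2038618}{\frac{1}{2} \cdot 383} + \frac{3442601}{\left(-4298254\right) \frac{1}{\left(-1098\right) 618}} = \frac{2038618}{\frac{383}{2}} + \frac{3442601}{\left(-4298254\right) \frac{1}{-678564}} = 2038618 \cdot \frac{2}{383} + \frac{3442601}{\left(-4298254\right) \left(- \frac{1}{678564}\right)} = \frac{4077236}{383} + \frac{3442601}{\frac{2149127}{339282}} = \frac{4077236}{383} + 3442601 \cdot \frac{339282}{2149127} = \frac{4077236}{383} + \frac{1168012552482}{2149127} = \frac{456111305573578}{823115641}$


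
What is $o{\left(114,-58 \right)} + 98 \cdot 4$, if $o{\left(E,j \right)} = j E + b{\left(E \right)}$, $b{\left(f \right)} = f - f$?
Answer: $-6220$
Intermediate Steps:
$b{\left(f \right)} = 0$
$o{\left(E,j \right)} = E j$ ($o{\left(E,j \right)} = j E + 0 = E j + 0 = E j$)
$o{\left(114,-58 \right)} + 98 \cdot 4 = 114 \left(-58\right) + 98 \cdot 4 = -6612 + 392 = -6220$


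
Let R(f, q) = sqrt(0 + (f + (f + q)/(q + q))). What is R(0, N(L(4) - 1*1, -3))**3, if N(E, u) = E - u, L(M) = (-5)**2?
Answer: sqrt(2)/4 ≈ 0.35355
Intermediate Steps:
L(M) = 25
R(f, q) = sqrt(f + (f + q)/(2*q)) (R(f, q) = sqrt(0 + (f + (f + q)/((2*q)))) = sqrt(0 + (f + (f + q)*(1/(2*q)))) = sqrt(0 + (f + (f + q)/(2*q))) = sqrt(f + (f + q)/(2*q)))
R(0, N(L(4) - 1*1, -3))**3 = (sqrt(2 + 4*0 + 2*0/((25 - 1*1) - 1*(-3)))/2)**3 = (sqrt(2 + 0 + 2*0/((25 - 1) + 3))/2)**3 = (sqrt(2 + 0 + 2*0/(24 + 3))/2)**3 = (sqrt(2 + 0 + 2*0/27)/2)**3 = (sqrt(2 + 0 + 2*0*(1/27))/2)**3 = (sqrt(2 + 0 + 0)/2)**3 = (sqrt(2)/2)**3 = sqrt(2)/4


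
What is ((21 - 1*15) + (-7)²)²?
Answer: 3025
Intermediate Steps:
((21 - 1*15) + (-7)²)² = ((21 - 15) + 49)² = (6 + 49)² = 55² = 3025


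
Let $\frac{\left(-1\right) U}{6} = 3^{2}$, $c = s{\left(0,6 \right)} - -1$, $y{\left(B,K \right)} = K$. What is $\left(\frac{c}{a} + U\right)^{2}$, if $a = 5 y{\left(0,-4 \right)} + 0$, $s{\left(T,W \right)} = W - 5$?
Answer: $\frac{292681}{100} \approx 2926.8$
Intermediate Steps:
$s{\left(T,W \right)} = -5 + W$
$a = -20$ ($a = 5 \left(-4\right) + 0 = -20 + 0 = -20$)
$c = 2$ ($c = \left(-5 + 6\right) - -1 = 1 + 1 = 2$)
$U = -54$ ($U = - 6 \cdot 3^{2} = \left(-6\right) 9 = -54$)
$\left(\frac{c}{a} + U\right)^{2} = \left(\frac{2}{-20} - 54\right)^{2} = \left(2 \left(- \frac{1}{20}\right) - 54\right)^{2} = \left(- \frac{1}{10} - 54\right)^{2} = \left(- \frac{541}{10}\right)^{2} = \frac{292681}{100}$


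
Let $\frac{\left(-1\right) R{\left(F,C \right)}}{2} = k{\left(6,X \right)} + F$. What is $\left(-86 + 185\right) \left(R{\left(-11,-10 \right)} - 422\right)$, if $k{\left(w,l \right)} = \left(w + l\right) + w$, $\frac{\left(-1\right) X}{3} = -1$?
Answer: $-42570$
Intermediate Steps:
$X = 3$ ($X = \left(-3\right) \left(-1\right) = 3$)
$k{\left(w,l \right)} = l + 2 w$ ($k{\left(w,l \right)} = \left(l + w\right) + w = l + 2 w$)
$R{\left(F,C \right)} = -30 - 2 F$ ($R{\left(F,C \right)} = - 2 \left(\left(3 + 2 \cdot 6\right) + F\right) = - 2 \left(\left(3 + 12\right) + F\right) = - 2 \left(15 + F\right) = -30 - 2 F$)
$\left(-86 + 185\right) \left(R{\left(-11,-10 \right)} - 422\right) = \left(-86 + 185\right) \left(\left(-30 - -22\right) - 422\right) = 99 \left(\left(-30 + 22\right) - 422\right) = 99 \left(-8 - 422\right) = 99 \left(-430\right) = -42570$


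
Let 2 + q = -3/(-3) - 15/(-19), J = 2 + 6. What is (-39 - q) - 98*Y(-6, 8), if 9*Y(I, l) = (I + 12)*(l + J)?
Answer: -61795/57 ≈ -1084.1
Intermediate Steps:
J = 8
q = -4/19 (q = -2 + (-3/(-3) - 15/(-19)) = -2 + (-3*(-⅓) - 15*(-1/19)) = -2 + (1 + 15/19) = -2 + 34/19 = -4/19 ≈ -0.21053)
Y(I, l) = (8 + l)*(12 + I)/9 (Y(I, l) = ((I + 12)*(l + 8))/9 = ((12 + I)*(8 + l))/9 = ((8 + l)*(12 + I))/9 = (8 + l)*(12 + I)/9)
(-39 - q) - 98*Y(-6, 8) = (-39 - 1*(-4/19)) - 98*(32/3 + (4/3)*8 + (8/9)*(-6) + (⅑)*(-6)*8) = (-39 + 4/19) - 98*(32/3 + 32/3 - 16/3 - 16/3) = -737/19 - 98*32/3 = -737/19 - 3136/3 = -61795/57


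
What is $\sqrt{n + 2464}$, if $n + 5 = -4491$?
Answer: $4 i \sqrt{127} \approx 45.078 i$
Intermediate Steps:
$n = -4496$ ($n = -5 - 4491 = -4496$)
$\sqrt{n + 2464} = \sqrt{-4496 + 2464} = \sqrt{-2032} = 4 i \sqrt{127}$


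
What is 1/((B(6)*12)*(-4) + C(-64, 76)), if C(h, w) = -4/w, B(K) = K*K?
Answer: -19/32833 ≈ -0.00057869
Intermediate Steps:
B(K) = K²
1/((B(6)*12)*(-4) + C(-64, 76)) = 1/((6²*12)*(-4) - 4/76) = 1/((36*12)*(-4) - 4*1/76) = 1/(432*(-4) - 1/19) = 1/(-1728 - 1/19) = 1/(-32833/19) = -19/32833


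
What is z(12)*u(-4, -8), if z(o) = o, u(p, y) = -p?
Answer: 48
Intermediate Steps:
z(12)*u(-4, -8) = 12*(-1*(-4)) = 12*4 = 48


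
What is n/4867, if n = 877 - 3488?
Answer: -2611/4867 ≈ -0.53647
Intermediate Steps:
n = -2611
n/4867 = -2611/4867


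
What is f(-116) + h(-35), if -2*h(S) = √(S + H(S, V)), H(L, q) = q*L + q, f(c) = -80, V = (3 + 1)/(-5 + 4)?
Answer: -80 - √101/2 ≈ -85.025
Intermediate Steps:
V = -4 (V = 4/(-1) = 4*(-1) = -4)
H(L, q) = q + L*q (H(L, q) = L*q + q = q + L*q)
h(S) = -√(-4 - 3*S)/2 (h(S) = -√(S - 4*(1 + S))/2 = -√(S + (-4 - 4*S))/2 = -√(-4 - 3*S)/2)
f(-116) + h(-35) = -80 - √(-4 - 3*(-35))/2 = -80 - √(-4 + 105)/2 = -80 - √101/2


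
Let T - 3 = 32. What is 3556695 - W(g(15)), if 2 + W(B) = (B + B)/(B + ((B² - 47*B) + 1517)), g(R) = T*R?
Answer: 449907943187/126496 ≈ 3.5567e+6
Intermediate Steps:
T = 35 (T = 3 + 32 = 35)
g(R) = 35*R
W(B) = -2 + 2*B/(1517 + B² - 46*B) (W(B) = -2 + (B + B)/(B + ((B² - 47*B) + 1517)) = -2 + (2*B)/(B + (1517 + B² - 47*B)) = -2 + (2*B)/(1517 + B² - 46*B) = -2 + 2*B/(1517 + B² - 46*B))
3556695 - W(g(15)) = 3556695 - 2*(-1517 - (35*15)² + 47*(35*15))/(1517 + (35*15)² - 1610*15) = 3556695 - 2*(-1517 - 1*525² + 47*525)/(1517 + 525² - 46*525) = 3556695 - 2*(-1517 - 1*275625 + 24675)/(1517 + 275625 - 24150) = 3556695 - 2*(-1517 - 275625 + 24675)/252992 = 3556695 - 2*(-252467)/252992 = 3556695 - 1*(-252467/126496) = 3556695 + 252467/126496 = 449907943187/126496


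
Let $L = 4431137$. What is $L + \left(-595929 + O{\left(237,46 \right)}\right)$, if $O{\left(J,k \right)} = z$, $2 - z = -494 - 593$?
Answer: $3836297$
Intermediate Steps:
$z = 1089$ ($z = 2 - \left(-494 - 593\right) = 2 - -1087 = 2 + 1087 = 1089$)
$O{\left(J,k \right)} = 1089$
$L + \left(-595929 + O{\left(237,46 \right)}\right) = 4431137 + \left(-595929 + 1089\right) = 4431137 - 594840 = 3836297$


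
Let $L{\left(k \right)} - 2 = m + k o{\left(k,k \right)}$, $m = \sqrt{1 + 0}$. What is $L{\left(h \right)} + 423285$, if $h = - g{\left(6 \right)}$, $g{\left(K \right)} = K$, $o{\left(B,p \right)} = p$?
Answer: $423324$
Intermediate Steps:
$m = 1$ ($m = \sqrt{1} = 1$)
$h = -6$ ($h = \left(-1\right) 6 = -6$)
$L{\left(k \right)} = 3 + k^{2}$ ($L{\left(k \right)} = 2 + \left(1 + k k\right) = 2 + \left(1 + k^{2}\right) = 3 + k^{2}$)
$L{\left(h \right)} + 423285 = \left(3 + \left(-6\right)^{2}\right) + 423285 = \left(3 + 36\right) + 423285 = 39 + 423285 = 423324$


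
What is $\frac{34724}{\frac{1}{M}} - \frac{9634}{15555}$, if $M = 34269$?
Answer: $\frac{18509777329946}{15555} \approx 1.19 \cdot 10^{9}$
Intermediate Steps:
$\frac{34724}{\frac{1}{M}} - \frac{9634}{15555} = \frac{34724}{\frac{1}{34269}} - \frac{9634}{15555} = 34724 \frac{1}{\frac{1}{34269}} - \frac{9634}{15555} = 34724 \cdot 34269 - \frac{9634}{15555} = 1189956756 - \frac{9634}{15555} = \frac{18509777329946}{15555}$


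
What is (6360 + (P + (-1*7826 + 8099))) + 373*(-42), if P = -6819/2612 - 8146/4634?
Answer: -54694190431/6052004 ≈ -9037.4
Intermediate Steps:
P = -26438299/6052004 (P = -6819*1/2612 - 8146*1/4634 = -6819/2612 - 4073/2317 = -26438299/6052004 ≈ -4.3685)
(6360 + (P + (-1*7826 + 8099))) + 373*(-42) = (6360 + (-26438299/6052004 + (-1*7826 + 8099))) + 373*(-42) = (6360 + (-26438299/6052004 + (-7826 + 8099))) - 15666 = (6360 + (-26438299/6052004 + 273)) - 15666 = (6360 + 1625758793/6052004) - 15666 = 40116504233/6052004 - 15666 = -54694190431/6052004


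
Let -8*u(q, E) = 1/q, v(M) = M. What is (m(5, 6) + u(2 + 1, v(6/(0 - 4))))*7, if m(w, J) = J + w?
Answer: 1841/24 ≈ 76.708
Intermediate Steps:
u(q, E) = -1/(8*q)
(m(5, 6) + u(2 + 1, v(6/(0 - 4))))*7 = ((6 + 5) - 1/(8*(2 + 1)))*7 = (11 - ⅛/3)*7 = (11 - ⅛*⅓)*7 = (11 - 1/24)*7 = (263/24)*7 = 1841/24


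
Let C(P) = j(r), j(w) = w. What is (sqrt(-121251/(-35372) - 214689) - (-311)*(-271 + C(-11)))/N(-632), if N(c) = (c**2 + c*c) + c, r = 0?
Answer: -84281/798216 + I*sqrt(67152486798051)/14117248176 ≈ -0.10559 + 0.00058047*I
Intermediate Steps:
C(P) = 0
N(c) = c + 2*c**2 (N(c) = (c**2 + c**2) + c = 2*c**2 + c = c + 2*c**2)
(sqrt(-121251/(-35372) - 214689) - (-311)*(-271 + C(-11)))/N(-632) = (sqrt(-121251/(-35372) - 214689) - (-311)*(-271 + 0))/((-632*(1 + 2*(-632)))) = (sqrt(-121251*(-1/35372) - 214689) - (-311)*(-271))/((-632*(1 - 1264))) = (sqrt(121251/35372 - 214689) - 1*84281)/((-632*(-1263))) = (sqrt(-7593858057/35372) - 84281)/798216 = (I*sqrt(67152486798051)/17686 - 84281)*(1/798216) = (-84281 + I*sqrt(67152486798051)/17686)*(1/798216) = -84281/798216 + I*sqrt(67152486798051)/14117248176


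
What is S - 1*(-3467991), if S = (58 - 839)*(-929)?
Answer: 4193540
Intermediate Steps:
S = 725549 (S = -781*(-929) = 725549)
S - 1*(-3467991) = 725549 - 1*(-3467991) = 725549 + 3467991 = 4193540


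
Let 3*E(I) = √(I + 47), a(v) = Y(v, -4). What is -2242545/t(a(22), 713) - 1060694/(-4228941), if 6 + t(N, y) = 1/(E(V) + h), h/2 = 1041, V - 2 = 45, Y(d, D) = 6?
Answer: 16442154019940854736/43987951465827 - 149503*√94/31204941 ≈ 3.7379e+5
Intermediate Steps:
a(v) = 6
V = 47 (V = 2 + 45 = 47)
E(I) = √(47 + I)/3 (E(I) = √(I + 47)/3 = √(47 + I)/3)
h = 2082 (h = 2*1041 = 2082)
t(N, y) = -6 + 1/(2082 + √94/3) (t(N, y) = -6 + 1/(√(47 + 47)/3 + 2082) = -6 + 1/(√94/3 + 2082) = -6 + 1/(2082 + √94/3))
-2242545/t(a(22), 713) - 1060694/(-4228941) = -2242545/(-117027897/19506211 - 3*√94/39012422) - 1060694/(-4228941) = -2242545/(-117027897/19506211 - 3*√94/39012422) - 1060694*(-1/4228941) = -2242545/(-117027897/19506211 - 3*√94/39012422) + 1060694/4228941 = 1060694/4228941 - 2242545/(-117027897/19506211 - 3*√94/39012422)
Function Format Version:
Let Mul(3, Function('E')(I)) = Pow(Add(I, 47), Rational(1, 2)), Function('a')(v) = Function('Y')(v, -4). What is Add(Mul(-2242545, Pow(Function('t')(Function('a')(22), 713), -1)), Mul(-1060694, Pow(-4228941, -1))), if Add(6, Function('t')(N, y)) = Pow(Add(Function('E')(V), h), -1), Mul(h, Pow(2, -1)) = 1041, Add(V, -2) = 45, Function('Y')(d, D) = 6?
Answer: Add(Rational(16442154019940854736, 43987951465827), Mul(Rational(-149503, 31204941), Pow(94, Rational(1, 2)))) ≈ 3.7379e+5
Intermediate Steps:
Function('a')(v) = 6
V = 47 (V = Add(2, 45) = 47)
Function('E')(I) = Mul(Rational(1, 3), Pow(Add(47, I), Rational(1, 2))) (Function('E')(I) = Mul(Rational(1, 3), Pow(Add(I, 47), Rational(1, 2))) = Mul(Rational(1, 3), Pow(Add(47, I), Rational(1, 2))))
h = 2082 (h = Mul(2, 1041) = 2082)
Function('t')(N, y) = Add(-6, Pow(Add(2082, Mul(Rational(1, 3), Pow(94, Rational(1, 2)))), -1)) (Function('t')(N, y) = Add(-6, Pow(Add(Mul(Rational(1, 3), Pow(Add(47, 47), Rational(1, 2))), 2082), -1)) = Add(-6, Pow(Add(Mul(Rational(1, 3), Pow(94, Rational(1, 2))), 2082), -1)) = Add(-6, Pow(Add(2082, Mul(Rational(1, 3), Pow(94, Rational(1, 2)))), -1)))
Add(Mul(-2242545, Pow(Function('t')(Function('a')(22), 713), -1)), Mul(-1060694, Pow(-4228941, -1))) = Add(Mul(-2242545, Pow(Add(Rational(-117027897, 19506211), Mul(Rational(-3, 39012422), Pow(94, Rational(1, 2)))), -1)), Mul(-1060694, Pow(-4228941, -1))) = Add(Mul(-2242545, Pow(Add(Rational(-117027897, 19506211), Mul(Rational(-3, 39012422), Pow(94, Rational(1, 2)))), -1)), Mul(-1060694, Rational(-1, 4228941))) = Add(Mul(-2242545, Pow(Add(Rational(-117027897, 19506211), Mul(Rational(-3, 39012422), Pow(94, Rational(1, 2)))), -1)), Rational(1060694, 4228941)) = Add(Rational(1060694, 4228941), Mul(-2242545, Pow(Add(Rational(-117027897, 19506211), Mul(Rational(-3, 39012422), Pow(94, Rational(1, 2)))), -1)))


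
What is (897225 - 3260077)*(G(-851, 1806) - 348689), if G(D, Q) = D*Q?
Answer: 4455381916940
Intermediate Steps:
(897225 - 3260077)*(G(-851, 1806) - 348689) = (897225 - 3260077)*(-851*1806 - 348689) = -2362852*(-1536906 - 348689) = -2362852*(-1885595) = 4455381916940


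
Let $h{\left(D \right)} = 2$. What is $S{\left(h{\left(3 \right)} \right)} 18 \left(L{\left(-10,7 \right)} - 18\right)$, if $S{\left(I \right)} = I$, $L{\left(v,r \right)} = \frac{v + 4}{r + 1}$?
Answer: $-675$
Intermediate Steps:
$L{\left(v,r \right)} = \frac{4 + v}{1 + r}$
$S{\left(h{\left(3 \right)} \right)} 18 \left(L{\left(-10,7 \right)} - 18\right) = 2 \cdot 18 \left(\frac{4 - 10}{1 + 7} - 18\right) = 36 \left(\frac{1}{8} \left(-6\right) - 18\right) = 36 \left(- \frac{3}{4} - 18\right) = 36 \left(- \frac{75}{4}\right) = -675$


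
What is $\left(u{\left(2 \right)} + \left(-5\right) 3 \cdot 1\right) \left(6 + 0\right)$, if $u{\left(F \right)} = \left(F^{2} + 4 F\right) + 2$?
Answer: $-6$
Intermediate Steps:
$u{\left(F \right)} = 2 + F^{2} + 4 F$
$\left(u{\left(2 \right)} + \left(-5\right) 3 \cdot 1\right) \left(6 + 0\right) = \left(\left(2 + 2^{2} + 4 \cdot 2\right) + \left(-5\right) 3 \cdot 1\right) \left(6 + 0\right) = \left(\left(2 + 4 + 8\right) - 15\right) 6 = \left(14 - 15\right) 6 = \left(-1\right) 6 = -6$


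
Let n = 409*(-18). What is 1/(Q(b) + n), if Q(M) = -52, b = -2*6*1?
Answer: -1/7414 ≈ -0.00013488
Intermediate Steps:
b = -12 (b = -12*1 = -12)
n = -7362
1/(Q(b) + n) = 1/(-52 - 7362) = 1/(-7414) = -1/7414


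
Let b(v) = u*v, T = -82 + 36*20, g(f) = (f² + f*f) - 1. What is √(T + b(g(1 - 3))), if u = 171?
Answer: √1835 ≈ 42.837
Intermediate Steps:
g(f) = -1 + 2*f² (g(f) = (f² + f²) - 1 = 2*f² - 1 = -1 + 2*f²)
T = 638 (T = -82 + 720 = 638)
b(v) = 171*v
√(T + b(g(1 - 3))) = √(638 + 171*(-1 + 2*(1 - 3)²)) = √(638 + 171*(-1 + 2*(-2)²)) = √(638 + 171*(-1 + 2*4)) = √(638 + 171*(-1 + 8)) = √(638 + 171*7) = √(638 + 1197) = √1835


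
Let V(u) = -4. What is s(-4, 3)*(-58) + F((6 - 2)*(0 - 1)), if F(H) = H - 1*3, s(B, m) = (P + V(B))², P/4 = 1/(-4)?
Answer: -1457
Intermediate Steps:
P = -1 (P = 4/(-4) = 4*(-¼) = -1)
s(B, m) = 25 (s(B, m) = (-1 - 4)² = (-5)² = 25)
F(H) = -3 + H (F(H) = H - 3 = -3 + H)
s(-4, 3)*(-58) + F((6 - 2)*(0 - 1)) = 25*(-58) + (-3 + (6 - 2)*(0 - 1)) = -1450 + (-3 + 4*(-1)) = -1450 + (-3 - 4) = -1450 - 7 = -1457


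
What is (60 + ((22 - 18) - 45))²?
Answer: 361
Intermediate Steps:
(60 + ((22 - 18) - 45))² = (60 + (4 - 45))² = (60 - 41)² = 19² = 361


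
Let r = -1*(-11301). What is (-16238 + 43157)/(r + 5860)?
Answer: 26919/17161 ≈ 1.5686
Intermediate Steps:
r = 11301
(-16238 + 43157)/(r + 5860) = (-16238 + 43157)/(11301 + 5860) = 26919/17161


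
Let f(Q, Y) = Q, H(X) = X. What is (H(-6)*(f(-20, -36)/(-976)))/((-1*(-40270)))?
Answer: -3/982588 ≈ -3.0532e-6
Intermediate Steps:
(H(-6)*(f(-20, -36)/(-976)))/((-1*(-40270))) = (-(-120)/(-976))/((-1*(-40270))) = -(-120)*(-1)/976/40270 = -6*5/244*(1/40270) = -15/122*1/40270 = -3/982588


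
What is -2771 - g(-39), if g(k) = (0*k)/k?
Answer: -2771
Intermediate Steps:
g(k) = 0 (g(k) = 0/k = 0)
-2771 - g(-39) = -2771 - 1*0 = -2771 + 0 = -2771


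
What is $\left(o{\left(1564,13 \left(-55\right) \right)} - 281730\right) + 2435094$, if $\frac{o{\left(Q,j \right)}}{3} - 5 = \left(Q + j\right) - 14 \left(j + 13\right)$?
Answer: $2185410$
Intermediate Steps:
$o{\left(Q,j \right)} = -531 - 39 j + 3 Q$ ($o{\left(Q,j \right)} = 15 + 3 \left(\left(Q + j\right) - 14 \left(j + 13\right)\right) = 15 + 3 \left(\left(Q + j\right) - 14 \left(13 + j\right)\right) = 15 + 3 \left(\left(Q + j\right) - \left(182 + 14 j\right)\right) = 15 + 3 \left(-182 + Q - 13 j\right) = 15 - \left(546 - 3 Q + 39 j\right) = -531 - 39 j + 3 Q$)
$\left(o{\left(1564,13 \left(-55\right) \right)} - 281730\right) + 2435094 = \left(\left(-531 - 39 \cdot 13 \left(-55\right) + 3 \cdot 1564\right) - 281730\right) + 2435094 = \left(\left(-531 - -27885 + 4692\right) - 281730\right) + 2435094 = \left(\left(-531 + 27885 + 4692\right) - 281730\right) + 2435094 = \left(32046 - 281730\right) + 2435094 = -249684 + 2435094 = 2185410$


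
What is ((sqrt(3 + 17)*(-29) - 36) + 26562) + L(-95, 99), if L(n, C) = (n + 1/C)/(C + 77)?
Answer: 115544905/4356 - 58*sqrt(5) ≈ 26396.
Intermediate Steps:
L(n, C) = (n + 1/C)/(77 + C)
((sqrt(3 + 17)*(-29) - 36) + 26562) + L(-95, 99) = ((sqrt(3 + 17)*(-29) - 36) + 26562) + (1 + 99*(-95))/(99*(77 + 99)) = ((sqrt(20)*(-29) - 36) + 26562) + (1/99)*(1 - 9405)/176 = (((2*sqrt(5))*(-29) - 36) + 26562) + (1/99)*(1/176)*(-9404) = ((-58*sqrt(5) - 36) + 26562) - 2351/4356 = ((-36 - 58*sqrt(5)) + 26562) - 2351/4356 = (26526 - 58*sqrt(5)) - 2351/4356 = 115544905/4356 - 58*sqrt(5)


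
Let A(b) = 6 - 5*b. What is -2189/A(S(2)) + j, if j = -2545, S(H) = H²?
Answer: -33441/14 ≈ -2388.6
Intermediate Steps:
-2189/A(S(2)) + j = -2189/(6 - 5*2²) - 2545 = -2189/(6 - 5*4) - 2545 = -2189/(6 - 20) - 2545 = -2189/(-14) - 2545 = -2189*(-1/14) - 2545 = 2189/14 - 2545 = -33441/14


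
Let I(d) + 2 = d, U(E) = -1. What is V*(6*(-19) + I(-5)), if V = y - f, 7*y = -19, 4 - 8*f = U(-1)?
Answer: 22627/56 ≈ 404.05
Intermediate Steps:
f = 5/8 (f = ½ - ⅛*(-1) = ½ + ⅛ = 5/8 ≈ 0.62500)
I(d) = -2 + d
y = -19/7 (y = (⅐)*(-19) = -19/7 ≈ -2.7143)
V = -187/56 (V = -19/7 - 1*5/8 = -19/7 - 5/8 = -187/56 ≈ -3.3393)
V*(6*(-19) + I(-5)) = -187*(6*(-19) + (-2 - 5))/56 = -187*(-114 - 7)/56 = -187/56*(-121) = 22627/56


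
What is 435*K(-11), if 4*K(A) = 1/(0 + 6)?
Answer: 145/8 ≈ 18.125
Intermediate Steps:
K(A) = 1/24 (K(A) = 1/(4*(0 + 6)) = (¼)/6 = (¼)*(⅙) = 1/24)
435*K(-11) = 435*(1/24) = 145/8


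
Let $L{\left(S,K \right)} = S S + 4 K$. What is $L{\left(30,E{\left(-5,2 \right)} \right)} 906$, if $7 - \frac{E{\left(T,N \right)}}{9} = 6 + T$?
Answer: $1011096$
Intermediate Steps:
$E{\left(T,N \right)} = 9 - 9 T$ ($E{\left(T,N \right)} = 63 - 9 \left(6 + T\right) = 63 - \left(54 + 9 T\right) = 9 - 9 T$)
$L{\left(S,K \right)} = S^{2} + 4 K$
$L{\left(30,E{\left(-5,2 \right)} \right)} 906 = \left(30^{2} + 4 \left(9 - -45\right)\right) 906 = \left(900 + 4 \left(9 + 45\right)\right) 906 = \left(900 + 4 \cdot 54\right) 906 = \left(900 + 216\right) 906 = 1116 \cdot 906 = 1011096$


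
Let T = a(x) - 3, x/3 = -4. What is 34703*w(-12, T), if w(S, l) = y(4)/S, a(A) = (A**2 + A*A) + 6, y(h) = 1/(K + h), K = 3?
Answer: -34703/84 ≈ -413.13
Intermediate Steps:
x = -12 (x = 3*(-4) = -12)
y(h) = 1/(3 + h)
a(A) = 6 + 2*A**2 (a(A) = (A**2 + A**2) + 6 = 2*A**2 + 6 = 6 + 2*A**2)
T = 291 (T = (6 + 2*(-12)**2) - 3 = (6 + 2*144) - 3 = (6 + 288) - 3 = 294 - 3 = 291)
w(S, l) = 1/(7*S) (w(S, l) = 1/((3 + 4)*S) = 1/(7*S))
34703*w(-12, T) = 34703*((1/7)/(-12)) = 34703*((1/7)*(-1/12)) = 34703*(-1/84) = -34703/84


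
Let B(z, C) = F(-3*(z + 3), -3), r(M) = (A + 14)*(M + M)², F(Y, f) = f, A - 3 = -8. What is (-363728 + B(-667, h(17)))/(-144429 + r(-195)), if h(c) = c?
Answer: -363731/1224471 ≈ -0.29705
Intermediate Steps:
A = -5 (A = 3 - 8 = -5)
r(M) = 36*M² (r(M) = (-5 + 14)*(M + M)² = 9*(2*M)² = 9*(4*M²) = 36*M²)
B(z, C) = -3
(-363728 + B(-667, h(17)))/(-144429 + r(-195)) = (-363728 - 3)/(-144429 + 36*(-195)²) = -363731/(-144429 + 36*38025) = -363731/(-144429 + 1368900) = -363731/1224471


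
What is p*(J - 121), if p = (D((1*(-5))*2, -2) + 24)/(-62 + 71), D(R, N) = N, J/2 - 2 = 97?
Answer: 1694/9 ≈ 188.22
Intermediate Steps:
J = 198 (J = 4 + 2*97 = 4 + 194 = 198)
p = 22/9 (p = (-2 + 24)/(-62 + 71) = 22/9 ≈ 2.4444)
p*(J - 121) = 22*(198 - 121)/9 = (22/9)*77 = 1694/9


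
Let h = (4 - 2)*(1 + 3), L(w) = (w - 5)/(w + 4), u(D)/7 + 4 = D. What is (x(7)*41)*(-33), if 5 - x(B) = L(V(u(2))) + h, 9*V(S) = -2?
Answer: 74415/34 ≈ 2188.7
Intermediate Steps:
u(D) = -28 + 7*D
V(S) = -2/9 (V(S) = (1/9)*(-2) = -2/9)
L(w) = (-5 + w)/(4 + w)
h = 8 (h = 2*4 = 8)
x(B) = -55/34 (x(B) = 5 - ((-5 - 2/9)/(4 - 2/9) + 8) = 5 - (-47/9/(34/9) + 8) = 5 - ((9/34)*(-47/9) + 8) = 5 - (-47/34 + 8) = 5 - 1*225/34 = 5 - 225/34 = -55/34)
(x(7)*41)*(-33) = -55/34*41*(-33) = -2255/34*(-33) = 74415/34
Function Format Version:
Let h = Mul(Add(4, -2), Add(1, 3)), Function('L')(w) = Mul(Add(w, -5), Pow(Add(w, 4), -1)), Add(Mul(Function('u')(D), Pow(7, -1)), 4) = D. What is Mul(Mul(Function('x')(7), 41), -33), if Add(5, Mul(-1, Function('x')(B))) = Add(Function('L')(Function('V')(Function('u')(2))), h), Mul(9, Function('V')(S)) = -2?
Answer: Rational(74415, 34) ≈ 2188.7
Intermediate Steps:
Function('u')(D) = Add(-28, Mul(7, D))
Function('V')(S) = Rational(-2, 9) (Function('V')(S) = Mul(Rational(1, 9), -2) = Rational(-2, 9))
Function('L')(w) = Mul(Pow(Add(4, w), -1), Add(-5, w)) (Function('L')(w) = Mul(Add(-5, w), Pow(Add(4, w), -1)) = Mul(Pow(Add(4, w), -1), Add(-5, w)))
h = 8 (h = Mul(2, 4) = 8)
Function('x')(B) = Rational(-55, 34) (Function('x')(B) = Add(5, Mul(-1, Add(Mul(Pow(Add(4, Rational(-2, 9)), -1), Add(-5, Rational(-2, 9))), 8))) = Add(5, Mul(-1, Add(Mul(Pow(Rational(34, 9), -1), Rational(-47, 9)), 8))) = Add(5, Mul(-1, Add(Mul(Rational(9, 34), Rational(-47, 9)), 8))) = Add(5, Mul(-1, Add(Rational(-47, 34), 8))) = Add(5, Mul(-1, Rational(225, 34))) = Add(5, Rational(-225, 34)) = Rational(-55, 34))
Mul(Mul(Function('x')(7), 41), -33) = Mul(Mul(Rational(-55, 34), 41), -33) = Mul(Rational(-2255, 34), -33) = Rational(74415, 34)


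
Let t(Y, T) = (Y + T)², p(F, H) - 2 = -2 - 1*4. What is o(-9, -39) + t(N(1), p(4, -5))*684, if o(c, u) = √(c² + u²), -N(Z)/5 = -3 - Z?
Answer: 175104 + 3*√178 ≈ 1.7514e+5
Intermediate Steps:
N(Z) = 15 + 5*Z (N(Z) = -5*(-3 - Z) = 15 + 5*Z)
p(F, H) = -4 (p(F, H) = 2 + (-2 - 1*4) = 2 + (-2 - 4) = 2 - 6 = -4)
t(Y, T) = (T + Y)²
o(-9, -39) + t(N(1), p(4, -5))*684 = √((-9)² + (-39)²) + (-4 + (15 + 5*1))²*684 = √(81 + 1521) + (-4 + (15 + 5))²*684 = √1602 + (-4 + 20)²*684 = 3*√178 + 16²*684 = 3*√178 + 256*684 = 3*√178 + 175104 = 175104 + 3*√178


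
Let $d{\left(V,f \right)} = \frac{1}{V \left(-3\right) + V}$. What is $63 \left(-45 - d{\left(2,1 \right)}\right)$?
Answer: $- \frac{11277}{4} \approx -2819.3$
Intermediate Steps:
$d{\left(V,f \right)} = - \frac{1}{2 V}$ ($d{\left(V,f \right)} = \frac{1}{- 3 V + V} = \frac{1}{\left(-2\right) V} = - \frac{1}{2 V}$)
$63 \left(-45 - d{\left(2,1 \right)}\right) = 63 \left(-45 - - \frac{1}{2 \cdot 2}\right) = 63 \left(-45 - \left(- \frac{1}{2}\right) \frac{1}{2}\right) = 63 \left(-45 - - \frac{1}{4}\right) = 63 \left(-45 + \frac{1}{4}\right) = 63 \left(- \frac{179}{4}\right) = - \frac{11277}{4}$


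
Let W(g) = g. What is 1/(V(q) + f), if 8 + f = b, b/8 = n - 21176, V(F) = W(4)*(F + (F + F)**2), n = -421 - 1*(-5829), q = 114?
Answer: 1/82240 ≈ 1.2160e-5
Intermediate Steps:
n = 5408 (n = -421 + 5829 = 5408)
V(F) = 4*F + 16*F**2 (V(F) = 4*(F + (F + F)**2) = 4*(F + (2*F)**2) = 4*(F + 4*F**2) = 4*F + 16*F**2)
b = -126144 (b = 8*(5408 - 21176) = 8*(-15768) = -126144)
f = -126152 (f = -8 - 126144 = -126152)
1/(V(q) + f) = 1/(4*114*(1 + 4*114) - 126152) = 1/(4*114*(1 + 456) - 126152) = 1/(4*114*457 - 126152) = 1/(208392 - 126152) = 1/82240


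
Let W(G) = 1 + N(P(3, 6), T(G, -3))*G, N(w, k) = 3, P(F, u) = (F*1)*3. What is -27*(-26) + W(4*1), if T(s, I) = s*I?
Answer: 715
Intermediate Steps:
T(s, I) = I*s
P(F, u) = 3*F (P(F, u) = F*3 = 3*F)
W(G) = 1 + 3*G
-27*(-26) + W(4*1) = -27*(-26) + (1 + 3*(4*1)) = 702 + (1 + 3*4) = 702 + (1 + 12) = 702 + 13 = 715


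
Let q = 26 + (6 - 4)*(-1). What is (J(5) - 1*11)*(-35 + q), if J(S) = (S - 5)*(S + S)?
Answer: 121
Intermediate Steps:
J(S) = 2*S*(-5 + S) (J(S) = (-5 + S)*(2*S) = 2*S*(-5 + S))
q = 24 (q = 26 + 2*(-1) = 26 - 2 = 24)
(J(5) - 1*11)*(-35 + q) = (2*5*(-5 + 5) - 1*11)*(-35 + 24) = (2*5*0 - 11)*(-11) = (0 - 11)*(-11) = -11*(-11) = 121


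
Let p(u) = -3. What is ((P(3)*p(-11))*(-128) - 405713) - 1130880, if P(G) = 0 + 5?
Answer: -1534673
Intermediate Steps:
P(G) = 5
((P(3)*p(-11))*(-128) - 405713) - 1130880 = ((5*(-3))*(-128) - 405713) - 1130880 = (-15*(-128) - 405713) - 1130880 = (1920 - 405713) - 1130880 = -403793 - 1130880 = -1534673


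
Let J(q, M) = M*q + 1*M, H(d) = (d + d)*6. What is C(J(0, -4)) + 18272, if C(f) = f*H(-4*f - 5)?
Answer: 17744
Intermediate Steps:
H(d) = 12*d (H(d) = (2*d)*6 = 12*d)
J(q, M) = M + M*q (J(q, M) = M*q + M = M + M*q)
C(f) = f*(-60 - 48*f) (C(f) = f*(12*(-4*f - 5)) = f*(12*(-5 - 4*f)) = f*(-60 - 48*f))
C(J(0, -4)) + 18272 = -12*(-4*(1 + 0))*(5 + 4*(-4*(1 + 0))) + 18272 = -12*(-4*1)*(5 + 4*(-4*1)) + 18272 = -12*(-4)*(5 + 4*(-4)) + 18272 = -12*(-4)*(5 - 16) + 18272 = -12*(-4)*(-11) + 18272 = -528 + 18272 = 17744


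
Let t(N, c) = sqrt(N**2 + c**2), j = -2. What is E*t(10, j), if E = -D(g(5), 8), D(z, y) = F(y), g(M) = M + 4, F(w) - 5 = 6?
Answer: -22*sqrt(26) ≈ -112.18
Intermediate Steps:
F(w) = 11 (F(w) = 5 + 6 = 11)
g(M) = 4 + M
D(z, y) = 11
E = -11 (E = -1*11 = -11)
E*t(10, j) = -11*sqrt(10**2 + (-2)**2) = -11*sqrt(100 + 4) = -22*sqrt(26)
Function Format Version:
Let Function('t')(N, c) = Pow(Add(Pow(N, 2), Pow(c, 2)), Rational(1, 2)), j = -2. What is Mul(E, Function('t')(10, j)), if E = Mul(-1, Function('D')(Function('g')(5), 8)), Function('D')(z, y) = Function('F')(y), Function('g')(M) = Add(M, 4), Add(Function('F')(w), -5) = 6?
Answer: Mul(-22, Pow(26, Rational(1, 2))) ≈ -112.18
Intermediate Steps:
Function('F')(w) = 11 (Function('F')(w) = Add(5, 6) = 11)
Function('g')(M) = Add(4, M)
Function('D')(z, y) = 11
E = -11 (E = Mul(-1, 11) = -11)
Mul(E, Function('t')(10, j)) = Mul(-11, Pow(Add(Pow(10, 2), Pow(-2, 2)), Rational(1, 2))) = Mul(-11, Pow(Add(100, 4), Rational(1, 2))) = Mul(-11, Pow(104, Rational(1, 2))) = Mul(-11, Mul(2, Pow(26, Rational(1, 2)))) = Mul(-22, Pow(26, Rational(1, 2)))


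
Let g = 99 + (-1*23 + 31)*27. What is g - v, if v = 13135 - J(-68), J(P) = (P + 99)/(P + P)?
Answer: -1743551/136 ≈ -12820.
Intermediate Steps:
J(P) = (99 + P)/(2*P) (J(P) = (99 + P)/((2*P)) = (99 + P)*(1/(2*P)) = (99 + P)/(2*P))
g = 315 (g = 99 + (-23 + 31)*27 = 99 + 8*27 = 99 + 216 = 315)
v = 1786391/136 (v = 13135 - (99 - 68)/(2*(-68)) = 13135 - (-1)*31/(2*68) = 13135 - 1*(-31/136) = 13135 + 31/136 = 1786391/136 ≈ 13135.)
g - v = 315 - 1*1786391/136 = 315 - 1786391/136 = -1743551/136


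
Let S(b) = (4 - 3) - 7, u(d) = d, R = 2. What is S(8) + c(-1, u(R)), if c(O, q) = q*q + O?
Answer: -3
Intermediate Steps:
c(O, q) = O + q**2 (c(O, q) = q**2 + O = O + q**2)
S(b) = -6 (S(b) = 1 - 7 = -6)
S(8) + c(-1, u(R)) = -6 + (-1 + 2**2) = -6 + (-1 + 4) = -6 + 3 = -3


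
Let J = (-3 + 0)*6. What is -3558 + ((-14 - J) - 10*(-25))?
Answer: -3304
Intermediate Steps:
J = -18 (J = -3*6 = -18)
-3558 + ((-14 - J) - 10*(-25)) = -3558 + ((-14 - 1*(-18)) - 10*(-25)) = -3558 + ((-14 + 18) + 250) = -3558 + (4 + 250) = -3558 + 254 = -3304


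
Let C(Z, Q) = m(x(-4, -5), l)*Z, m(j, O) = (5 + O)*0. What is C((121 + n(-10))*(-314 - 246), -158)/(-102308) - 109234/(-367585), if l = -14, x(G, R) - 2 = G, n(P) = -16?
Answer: 109234/367585 ≈ 0.29717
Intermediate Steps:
x(G, R) = 2 + G
m(j, O) = 0
C(Z, Q) = 0 (C(Z, Q) = 0*Z = 0)
C((121 + n(-10))*(-314 - 246), -158)/(-102308) - 109234/(-367585) = 0/(-102308) - 109234/(-367585) = 0*(-1/102308) - 109234*(-1/367585) = 0 + 109234/367585 = 109234/367585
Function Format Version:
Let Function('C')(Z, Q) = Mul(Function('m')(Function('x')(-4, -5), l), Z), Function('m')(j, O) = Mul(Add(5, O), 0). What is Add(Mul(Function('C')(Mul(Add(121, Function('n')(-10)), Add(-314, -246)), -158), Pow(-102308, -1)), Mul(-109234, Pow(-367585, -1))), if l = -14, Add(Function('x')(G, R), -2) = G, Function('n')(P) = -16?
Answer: Rational(109234, 367585) ≈ 0.29717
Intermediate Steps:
Function('x')(G, R) = Add(2, G)
Function('m')(j, O) = 0
Function('C')(Z, Q) = 0 (Function('C')(Z, Q) = Mul(0, Z) = 0)
Add(Mul(Function('C')(Mul(Add(121, Function('n')(-10)), Add(-314, -246)), -158), Pow(-102308, -1)), Mul(-109234, Pow(-367585, -1))) = Add(Mul(0, Pow(-102308, -1)), Mul(-109234, Pow(-367585, -1))) = Add(Mul(0, Rational(-1, 102308)), Mul(-109234, Rational(-1, 367585))) = Add(0, Rational(109234, 367585)) = Rational(109234, 367585)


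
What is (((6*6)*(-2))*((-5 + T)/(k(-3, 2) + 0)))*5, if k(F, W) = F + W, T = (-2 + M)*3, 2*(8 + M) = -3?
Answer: -14220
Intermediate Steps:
M = -19/2 (M = -8 + (½)*(-3) = -8 - 3/2 = -19/2 ≈ -9.5000)
T = -69/2 (T = (-2 - 19/2)*3 = -23/2*3 = -69/2 ≈ -34.500)
(((6*6)*(-2))*((-5 + T)/(k(-3, 2) + 0)))*5 = (((6*6)*(-2))*((-5 - 69/2)/((-3 + 2) + 0)))*5 = ((36*(-2))*(-79/(2*(-1 + 0))))*5 = -(-2844)/(-1)*5 = -(-2844)*(-1)*5 = -72*79/2*5 = -2844*5 = -14220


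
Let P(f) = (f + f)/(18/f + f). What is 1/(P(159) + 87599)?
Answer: 2811/246246407 ≈ 1.1415e-5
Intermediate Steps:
P(f) = 2*f/(f + 18/f) (P(f) = (2*f)/(f + 18/f) = 2*f/(f + 18/f))
1/(P(159) + 87599) = 1/(2*159²/(18 + 159²) + 87599) = 1/(2*25281/(18 + 25281) + 87599) = 1/(2*25281/25299 + 87599) = 1/(2*25281*(1/25299) + 87599) = 1/(5618/2811 + 87599) = 1/(246246407/2811) = 2811/246246407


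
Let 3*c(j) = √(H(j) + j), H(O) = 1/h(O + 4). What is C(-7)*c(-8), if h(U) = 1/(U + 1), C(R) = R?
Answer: -7*I*√11/3 ≈ -7.7388*I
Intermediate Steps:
h(U) = 1/(1 + U)
H(O) = 5 + O (H(O) = 1/(1/(1 + (O + 4))) = 1/(1/(1 + (4 + O))) = 1/(1/(5 + O)) = 5 + O)
c(j) = √(5 + 2*j)/3 (c(j) = √((5 + j) + j)/3 = √(5 + 2*j)/3)
C(-7)*c(-8) = -7*√(5 + 2*(-8))/3 = -7*√(5 - 16)/3 = -7*√(-11)/3 = -7*I*√11/3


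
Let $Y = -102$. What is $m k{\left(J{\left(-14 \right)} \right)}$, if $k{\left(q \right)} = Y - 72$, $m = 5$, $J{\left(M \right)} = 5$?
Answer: $-870$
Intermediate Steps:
$k{\left(q \right)} = -174$ ($k{\left(q \right)} = -102 - 72 = -174$)
$m k{\left(J{\left(-14 \right)} \right)} = 5 \left(-174\right) = -870$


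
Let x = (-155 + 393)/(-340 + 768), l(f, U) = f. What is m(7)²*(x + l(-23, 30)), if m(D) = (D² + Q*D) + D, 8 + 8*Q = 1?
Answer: -764642403/13696 ≈ -55830.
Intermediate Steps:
Q = -7/8 (Q = -1 + (⅛)*1 = -1 + ⅛ = -7/8 ≈ -0.87500)
m(D) = D² + D/8 (m(D) = (D² - 7*D/8) + D = D² + D/8)
x = 119/214 (x = 238/428 = 238*(1/428) = 119/214 ≈ 0.55608)
m(7)²*(x + l(-23, 30)) = (7*(⅛ + 7))²*(119/214 - 23) = (7*(57/8))²*(-4803/214) = (399/8)²*(-4803/214) = (159201/64)*(-4803/214) = -764642403/13696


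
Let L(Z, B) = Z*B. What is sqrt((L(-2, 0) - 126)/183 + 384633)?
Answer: sqrt(1431216831)/61 ≈ 620.19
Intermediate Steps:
L(Z, B) = B*Z
sqrt((L(-2, 0) - 126)/183 + 384633) = sqrt((0*(-2) - 126)/183 + 384633) = sqrt((0 - 126)*(1/183) + 384633) = sqrt(-126*1/183 + 384633) = sqrt(-42/61 + 384633) = sqrt(23462571/61) = sqrt(1431216831)/61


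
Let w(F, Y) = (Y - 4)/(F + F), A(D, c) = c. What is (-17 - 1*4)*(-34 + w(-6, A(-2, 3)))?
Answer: 2849/4 ≈ 712.25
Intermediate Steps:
w(F, Y) = (-4 + Y)/(2*F) (w(F, Y) = (-4 + Y)/((2*F)) = (-4 + Y)*(1/(2*F)) = (-4 + Y)/(2*F))
(-17 - 1*4)*(-34 + w(-6, A(-2, 3))) = (-17 - 1*4)*(-34 + (½)*(-4 + 3)/(-6)) = (-17 - 4)*(-34 + (½)*(-⅙)*(-1)) = -21*(-34 + 1/12) = -21*(-407/12) = 2849/4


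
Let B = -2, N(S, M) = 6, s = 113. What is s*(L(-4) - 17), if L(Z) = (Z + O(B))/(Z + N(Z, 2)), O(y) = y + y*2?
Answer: -2486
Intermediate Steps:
O(y) = 3*y (O(y) = y + 2*y = 3*y)
L(Z) = (-6 + Z)/(6 + Z) (L(Z) = (Z + 3*(-2))/(Z + 6) = (Z - 6)/(6 + Z) = (-6 + Z)/(6 + Z))
s*(L(-4) - 17) = 113*((-6 - 4)/(6 - 4) - 17) = 113*(-10/2 - 17) = 113*((1/2)*(-10) - 17) = 113*(-5 - 17) = 113*(-22) = -2486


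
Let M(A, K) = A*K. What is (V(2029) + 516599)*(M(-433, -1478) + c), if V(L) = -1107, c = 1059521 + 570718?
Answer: 1170276639796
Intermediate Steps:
c = 1630239
(V(2029) + 516599)*(M(-433, -1478) + c) = (-1107 + 516599)*(-433*(-1478) + 1630239) = 515492*(639974 + 1630239) = 515492*2270213 = 1170276639796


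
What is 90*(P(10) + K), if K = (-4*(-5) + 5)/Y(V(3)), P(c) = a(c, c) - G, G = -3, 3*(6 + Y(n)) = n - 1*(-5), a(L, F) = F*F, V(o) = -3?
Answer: 70785/8 ≈ 8848.1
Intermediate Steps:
a(L, F) = F**2
Y(n) = -13/3 + n/3 (Y(n) = -6 + (n - 1*(-5))/3 = -6 + (n + 5)/3 = -6 + (5 + n)/3 = -6 + (5/3 + n/3) = -13/3 + n/3)
P(c) = 3 + c**2 (P(c) = c**2 - 1*(-3) = c**2 + 3 = 3 + c**2)
K = -75/16 (K = (-4*(-5) + 5)/(-13/3 + (1/3)*(-3)) = (20 + 5)/(-13/3 - 1) = 25/(-16/3) = 25*(-3/16) = -75/16 ≈ -4.6875)
90*(P(10) + K) = 90*((3 + 10**2) - 75/16) = 90*((3 + 100) - 75/16) = 90*(103 - 75/16) = 90*(1573/16) = 70785/8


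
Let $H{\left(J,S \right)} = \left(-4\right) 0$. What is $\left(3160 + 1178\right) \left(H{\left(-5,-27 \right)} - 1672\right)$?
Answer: $-7253136$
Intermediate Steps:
$H{\left(J,S \right)} = 0$
$\left(3160 + 1178\right) \left(H{\left(-5,-27 \right)} - 1672\right) = \left(3160 + 1178\right) \left(0 - 1672\right) = 4338 \left(-1672\right) = -7253136$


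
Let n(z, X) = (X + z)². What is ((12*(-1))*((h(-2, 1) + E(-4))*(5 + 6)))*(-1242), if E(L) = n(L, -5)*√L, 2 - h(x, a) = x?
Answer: 655776 + 26558928*I ≈ 6.5578e+5 + 2.6559e+7*I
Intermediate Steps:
h(x, a) = 2 - x
E(L) = √L*(-5 + L)² (E(L) = (-5 + L)²*√L = √L*(-5 + L)²)
((12*(-1))*((h(-2, 1) + E(-4))*(5 + 6)))*(-1242) = ((12*(-1))*(((2 - 1*(-2)) + √(-4)*(-5 - 4)²)*(5 + 6)))*(-1242) = -12*((2 + 2) + (2*I)*(-9)²)*11*(-1242) = -12*(4 + (2*I)*81)*11*(-1242) = -12*(4 + 162*I)*11*(-1242) = -12*(44 + 1782*I)*(-1242) = (-528 - 21384*I)*(-1242) = 655776 + 26558928*I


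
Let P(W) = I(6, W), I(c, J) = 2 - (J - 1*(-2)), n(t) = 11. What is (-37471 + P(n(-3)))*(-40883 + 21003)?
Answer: 745142160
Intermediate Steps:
I(c, J) = -J (I(c, J) = 2 - (J + 2) = 2 - (2 + J) = 2 + (-2 - J) = -J)
P(W) = -W
(-37471 + P(n(-3)))*(-40883 + 21003) = (-37471 - 1*11)*(-40883 + 21003) = (-37471 - 11)*(-19880) = -37482*(-19880) = 745142160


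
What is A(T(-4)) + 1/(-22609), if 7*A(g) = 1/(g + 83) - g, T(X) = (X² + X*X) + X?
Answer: -70246940/17567193 ≈ -3.9988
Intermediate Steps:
T(X) = X + 2*X² (T(X) = (X² + X²) + X = 2*X² + X = X + 2*X²)
A(g) = -g/7 + 1/(7*(83 + g)) (A(g) = (1/(g + 83) - g)/7 = (1/(83 + g) - g)/7 = -g/7 + 1/(7*(83 + g)))
A(T(-4)) + 1/(-22609) = (1 - (-4*(1 + 2*(-4)))² - (-332)*(1 + 2*(-4)))/(7*(83 - 4*(1 + 2*(-4)))) + 1/(-22609) = (1 - (-4*(1 - 8))² - (-332)*(1 - 8))/(7*(83 - 4*(1 - 8))) - 1/22609 = (1 - (-4*(-7))² - (-332)*(-7))/(7*(83 - 4*(-7))) - 1/22609 = (1 - 1*28² - 83*28)/(7*(83 + 28)) - 1/22609 = (⅐)*(1 - 1*784 - 2324)/111 - 1/22609 = (⅐)*(1/111)*(1 - 784 - 2324) - 1/22609 = (⅐)*(1/111)*(-3107) - 1/22609 = -3107/777 - 1/22609 = -70246940/17567193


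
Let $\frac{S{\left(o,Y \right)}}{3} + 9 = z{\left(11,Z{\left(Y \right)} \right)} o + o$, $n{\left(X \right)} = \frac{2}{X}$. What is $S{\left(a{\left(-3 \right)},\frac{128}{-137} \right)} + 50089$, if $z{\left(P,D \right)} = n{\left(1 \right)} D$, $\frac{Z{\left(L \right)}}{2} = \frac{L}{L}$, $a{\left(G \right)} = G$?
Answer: $50017$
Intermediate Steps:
$Z{\left(L \right)} = 2$ ($Z{\left(L \right)} = 2 \frac{L}{L} = 2 \cdot 1 = 2$)
$z{\left(P,D \right)} = 2 D$ ($z{\left(P,D \right)} = \frac{2}{1} D = 2 \cdot 1 D = 2 D$)
$S{\left(o,Y \right)} = -27 + 15 o$ ($S{\left(o,Y \right)} = -27 + 3 \left(2 \cdot 2 o + o\right) = -27 + 3 \left(4 o + o\right) = -27 + 3 \cdot 5 o = -27 + 15 o$)
$S{\left(a{\left(-3 \right)},\frac{128}{-137} \right)} + 50089 = \left(-27 + 15 \left(-3\right)\right) + 50089 = \left(-27 - 45\right) + 50089 = -72 + 50089 = 50017$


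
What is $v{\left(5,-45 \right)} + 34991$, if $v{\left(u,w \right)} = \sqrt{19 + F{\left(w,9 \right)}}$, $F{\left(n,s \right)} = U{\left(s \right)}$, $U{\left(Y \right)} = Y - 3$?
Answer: $34996$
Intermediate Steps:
$U{\left(Y \right)} = -3 + Y$ ($U{\left(Y \right)} = Y - 3 = -3 + Y$)
$F{\left(n,s \right)} = -3 + s$
$v{\left(u,w \right)} = 5$ ($v{\left(u,w \right)} = \sqrt{19 + \left(-3 + 9\right)} = \sqrt{19 + 6} = \sqrt{25} = 5$)
$v{\left(5,-45 \right)} + 34991 = 5 + 34991 = 34996$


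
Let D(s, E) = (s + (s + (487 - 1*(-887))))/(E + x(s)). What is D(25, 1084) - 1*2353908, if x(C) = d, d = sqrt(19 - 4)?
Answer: -2765936866612/1175041 - 1424*sqrt(15)/1175041 ≈ -2.3539e+6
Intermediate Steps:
d = sqrt(15) ≈ 3.8730
x(C) = sqrt(15)
D(s, E) = (1374 + 2*s)/(E + sqrt(15)) (D(s, E) = (s + (s + (487 - 1*(-887))))/(E + sqrt(15)) = (s + (s + (487 + 887)))/(E + sqrt(15)) = (s + (s + 1374))/(E + sqrt(15)) = (s + (1374 + s))/(E + sqrt(15)) = (1374 + 2*s)/(E + sqrt(15)))
D(25, 1084) - 1*2353908 = 2*(687 + 25)/(1084 + sqrt(15)) - 1*2353908 = 2*712/(1084 + sqrt(15)) - 2353908 = 1424/(1084 + sqrt(15)) - 2353908 = -2353908 + 1424/(1084 + sqrt(15))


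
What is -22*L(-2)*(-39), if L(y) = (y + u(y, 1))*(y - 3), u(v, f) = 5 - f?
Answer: -8580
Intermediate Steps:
L(y) = (-3 + y)*(4 + y) (L(y) = (y + (5 - 1*1))*(y - 3) = (y + (5 - 1))*(-3 + y) = (y + 4)*(-3 + y) = (4 + y)*(-3 + y) = (-3 + y)*(4 + y))
-22*L(-2)*(-39) = -22*(-12 - 2 + (-2)²)*(-39) = -22*(-12 - 2 + 4)*(-39) = -22*(-10)*(-39) = 220*(-39) = -8580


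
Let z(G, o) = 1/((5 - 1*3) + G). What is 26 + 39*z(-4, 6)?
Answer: 13/2 ≈ 6.5000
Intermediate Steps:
z(G, o) = 1/(2 + G) (z(G, o) = 1/((5 - 3) + G) = 1/(2 + G))
26 + 39*z(-4, 6) = 26 + 39/(2 - 4) = 26 + 39/(-2) = 26 + 39*(-½) = 26 - 39/2 = 13/2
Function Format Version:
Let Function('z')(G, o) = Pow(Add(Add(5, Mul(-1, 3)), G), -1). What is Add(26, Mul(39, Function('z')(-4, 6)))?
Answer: Rational(13, 2) ≈ 6.5000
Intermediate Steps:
Function('z')(G, o) = Pow(Add(2, G), -1) (Function('z')(G, o) = Pow(Add(Add(5, -3), G), -1) = Pow(Add(2, G), -1))
Add(26, Mul(39, Function('z')(-4, 6))) = Add(26, Mul(39, Pow(Add(2, -4), -1))) = Add(26, Mul(39, Pow(-2, -1))) = Add(26, Mul(39, Rational(-1, 2))) = Add(26, Rational(-39, 2)) = Rational(13, 2)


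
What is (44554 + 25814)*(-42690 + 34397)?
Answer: -583561824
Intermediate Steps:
(44554 + 25814)*(-42690 + 34397) = 70368*(-8293) = -583561824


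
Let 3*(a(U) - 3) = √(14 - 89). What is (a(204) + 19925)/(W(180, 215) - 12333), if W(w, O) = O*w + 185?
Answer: 2491/3319 + 5*I*√3/79656 ≈ 0.75053 + 0.00010872*I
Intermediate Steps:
W(w, O) = 185 + O*w
a(U) = 3 + 5*I*√3/3 (a(U) = 3 + √(14 - 89)/3 = 3 + √(-75)/3 = 3 + (5*I*√3)/3 = 3 + 5*I*√3/3)
(a(204) + 19925)/(W(180, 215) - 12333) = ((3 + 5*I*√3/3) + 19925)/((185 + 215*180) - 12333) = (19928 + 5*I*√3/3)/((185 + 38700) - 12333) = (19928 + 5*I*√3/3)/(38885 - 12333) = (19928 + 5*I*√3/3)/26552 = (19928 + 5*I*√3/3)*(1/26552) = 2491/3319 + 5*I*√3/79656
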